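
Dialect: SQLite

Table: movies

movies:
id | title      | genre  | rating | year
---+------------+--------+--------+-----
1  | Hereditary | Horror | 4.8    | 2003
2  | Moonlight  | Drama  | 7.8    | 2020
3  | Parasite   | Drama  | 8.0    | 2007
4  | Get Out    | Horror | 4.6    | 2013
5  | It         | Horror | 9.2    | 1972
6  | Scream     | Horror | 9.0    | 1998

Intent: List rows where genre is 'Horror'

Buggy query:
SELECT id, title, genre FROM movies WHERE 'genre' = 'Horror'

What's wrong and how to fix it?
Bug: Single quotes denote string literals in SQL; the column name is being compared as a constant string

Fix: Reference the column as genre without single quotes

Corrected query:
SELECT id, title, genre FROM movies WHERE genre = 'Horror'

Result:
id | title      | genre 
---+------------+-------
1  | Hereditary | Horror
4  | Get Out    | Horror
5  | It         | Horror
6  | Scream     | Horror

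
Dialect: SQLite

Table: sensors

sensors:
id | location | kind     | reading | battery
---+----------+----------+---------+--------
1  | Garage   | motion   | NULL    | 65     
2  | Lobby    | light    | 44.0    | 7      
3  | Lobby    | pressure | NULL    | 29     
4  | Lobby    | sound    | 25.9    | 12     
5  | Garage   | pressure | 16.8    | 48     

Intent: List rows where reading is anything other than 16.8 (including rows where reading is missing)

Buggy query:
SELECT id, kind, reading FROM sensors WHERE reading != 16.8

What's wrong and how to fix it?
Bug: 'reading != 16.8' is unknown when reading is NULL, so NULL rows are silently excluded

Fix: Add an explicit OR reading IS NULL to include the missing-value rows

Corrected query:
SELECT id, kind, reading FROM sensors WHERE reading != 16.8 OR reading IS NULL

Result:
id | kind     | reading
---+----------+--------
1  | motion   | NULL   
2  | light    | 44     
3  | pressure | NULL   
4  | sound    | 25.9   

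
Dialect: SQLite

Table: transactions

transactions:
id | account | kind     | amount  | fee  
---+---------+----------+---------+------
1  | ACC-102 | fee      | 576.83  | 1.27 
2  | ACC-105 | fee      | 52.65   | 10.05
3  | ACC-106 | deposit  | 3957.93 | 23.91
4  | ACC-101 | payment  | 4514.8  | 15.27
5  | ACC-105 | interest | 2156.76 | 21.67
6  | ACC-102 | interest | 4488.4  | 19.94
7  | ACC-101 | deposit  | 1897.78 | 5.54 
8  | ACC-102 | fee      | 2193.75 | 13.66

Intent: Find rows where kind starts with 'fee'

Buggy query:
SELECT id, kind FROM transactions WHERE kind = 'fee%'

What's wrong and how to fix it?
Bug: Wildcards only work with LIKE; '=' treats '%' as a literal character

Fix: Replace '=' with LIKE so 'fee%' is treated as a pattern

Corrected query:
SELECT id, kind FROM transactions WHERE kind LIKE 'fee%'

Result:
id | kind
---+-----
1  | fee 
2  | fee 
8  | fee 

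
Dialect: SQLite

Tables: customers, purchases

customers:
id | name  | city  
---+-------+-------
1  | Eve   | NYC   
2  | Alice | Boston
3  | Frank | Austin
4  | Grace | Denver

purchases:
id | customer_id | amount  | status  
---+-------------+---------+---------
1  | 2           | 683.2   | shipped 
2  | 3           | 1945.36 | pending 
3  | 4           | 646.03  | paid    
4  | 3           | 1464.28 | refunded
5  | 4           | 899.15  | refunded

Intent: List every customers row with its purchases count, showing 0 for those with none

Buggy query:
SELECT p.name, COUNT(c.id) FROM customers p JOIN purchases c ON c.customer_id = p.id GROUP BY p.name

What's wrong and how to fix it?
Bug: INNER JOIN drops customers rows that have no matching purchases rows

Fix: Use LEFT JOIN so parents without children still appear (COUNT(c.id) gives 0)

Corrected query:
SELECT p.name, COUNT(c.id) FROM customers p LEFT JOIN purchases c ON c.customer_id = p.id GROUP BY p.name

Result:
name  | COUNT(c.id)
------+------------
Alice | 1          
Eve   | 0          
Frank | 2          
Grace | 2          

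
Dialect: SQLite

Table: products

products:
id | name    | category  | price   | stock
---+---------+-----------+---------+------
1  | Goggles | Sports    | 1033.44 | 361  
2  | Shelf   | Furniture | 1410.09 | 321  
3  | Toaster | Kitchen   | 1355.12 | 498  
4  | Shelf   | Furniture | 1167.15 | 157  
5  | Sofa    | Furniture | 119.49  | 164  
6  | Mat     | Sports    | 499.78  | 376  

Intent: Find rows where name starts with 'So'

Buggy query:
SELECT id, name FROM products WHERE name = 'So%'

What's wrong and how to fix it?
Bug: '=' compares the literal string including the % character; pattern matching needs LIKE

Fix: Use LIKE for wildcard pattern matching

Corrected query:
SELECT id, name FROM products WHERE name LIKE 'So%'

Result:
id | name
---+-----
5  | Sofa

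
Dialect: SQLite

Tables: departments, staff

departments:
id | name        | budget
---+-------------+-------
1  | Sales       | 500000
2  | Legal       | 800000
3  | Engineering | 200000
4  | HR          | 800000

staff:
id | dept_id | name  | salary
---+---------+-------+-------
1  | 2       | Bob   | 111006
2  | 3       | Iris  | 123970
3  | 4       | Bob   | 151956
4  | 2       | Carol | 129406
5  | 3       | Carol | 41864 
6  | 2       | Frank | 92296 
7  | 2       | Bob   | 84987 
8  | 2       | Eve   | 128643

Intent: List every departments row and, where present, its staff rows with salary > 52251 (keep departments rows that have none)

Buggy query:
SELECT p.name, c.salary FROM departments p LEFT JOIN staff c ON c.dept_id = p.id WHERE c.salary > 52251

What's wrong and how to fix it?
Bug: A WHERE condition on the right-hand table after LEFT JOIN drops unmatched parents

Fix: Move the right-table condition into the ON clause so unmatched parents are kept

Corrected query:
SELECT p.name, c.salary FROM departments p LEFT JOIN staff c ON c.dept_id = p.id AND c.salary > 52251

Result:
name        | salary
------------+-------
Sales       | NULL  
Legal       | 84987 
Legal       | 92296 
Legal       | 111006
Legal       | 128643
Legal       | 129406
Engineering | 123970
HR          | 151956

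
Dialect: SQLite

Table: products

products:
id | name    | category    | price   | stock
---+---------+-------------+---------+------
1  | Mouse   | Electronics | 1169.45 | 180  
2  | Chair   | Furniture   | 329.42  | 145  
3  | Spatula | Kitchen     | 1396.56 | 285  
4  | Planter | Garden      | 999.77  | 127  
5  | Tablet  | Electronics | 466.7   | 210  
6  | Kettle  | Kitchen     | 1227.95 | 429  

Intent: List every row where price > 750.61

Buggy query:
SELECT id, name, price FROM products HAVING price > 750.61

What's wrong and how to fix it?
Bug: This is a non-aggregate query (no GROUP BY, no aggregates), so in SQLite the HAVING clause is invalid here; a row-level condition belongs in WHERE

Fix: Replace HAVING with WHERE since the condition applies to individual rows

Corrected query:
SELECT id, name, price FROM products WHERE price > 750.61

Result:
id | name    | price  
---+---------+--------
1  | Mouse   | 1169.45
3  | Spatula | 1396.56
4  | Planter | 999.77 
6  | Kettle  | 1227.95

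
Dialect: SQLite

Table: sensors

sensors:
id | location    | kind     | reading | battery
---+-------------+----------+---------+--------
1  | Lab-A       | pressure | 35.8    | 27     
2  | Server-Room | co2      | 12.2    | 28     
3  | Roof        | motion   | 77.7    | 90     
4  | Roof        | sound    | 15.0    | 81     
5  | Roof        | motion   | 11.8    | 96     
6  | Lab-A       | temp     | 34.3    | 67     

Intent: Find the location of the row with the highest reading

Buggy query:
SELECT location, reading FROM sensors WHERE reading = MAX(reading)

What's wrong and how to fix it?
Bug: MAX(reading) is an aggregate and cannot be used directly in WHERE

Fix: Use a subquery: WHERE reading = (SELECT MAX(reading) FROM sensors)

Corrected query:
SELECT location, reading FROM sensors WHERE reading = (SELECT MAX(reading) FROM sensors)

Result:
location | reading
---------+--------
Roof     | 77.7   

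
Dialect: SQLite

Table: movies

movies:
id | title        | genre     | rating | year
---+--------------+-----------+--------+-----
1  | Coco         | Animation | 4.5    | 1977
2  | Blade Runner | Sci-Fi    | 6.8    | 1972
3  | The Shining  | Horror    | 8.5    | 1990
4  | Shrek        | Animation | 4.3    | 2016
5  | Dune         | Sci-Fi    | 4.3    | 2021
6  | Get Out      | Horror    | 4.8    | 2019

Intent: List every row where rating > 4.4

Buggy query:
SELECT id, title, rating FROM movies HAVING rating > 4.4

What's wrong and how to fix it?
Bug: This is a non-aggregate query (no GROUP BY, no aggregates), so in SQLite the HAVING clause is invalid here; a row-level condition belongs in WHERE

Fix: Replace HAVING with WHERE since the condition applies to individual rows

Corrected query:
SELECT id, title, rating FROM movies WHERE rating > 4.4

Result:
id | title        | rating
---+--------------+-------
1  | Coco         | 4.5   
2  | Blade Runner | 6.8   
3  | The Shining  | 8.5   
6  | Get Out      | 4.8   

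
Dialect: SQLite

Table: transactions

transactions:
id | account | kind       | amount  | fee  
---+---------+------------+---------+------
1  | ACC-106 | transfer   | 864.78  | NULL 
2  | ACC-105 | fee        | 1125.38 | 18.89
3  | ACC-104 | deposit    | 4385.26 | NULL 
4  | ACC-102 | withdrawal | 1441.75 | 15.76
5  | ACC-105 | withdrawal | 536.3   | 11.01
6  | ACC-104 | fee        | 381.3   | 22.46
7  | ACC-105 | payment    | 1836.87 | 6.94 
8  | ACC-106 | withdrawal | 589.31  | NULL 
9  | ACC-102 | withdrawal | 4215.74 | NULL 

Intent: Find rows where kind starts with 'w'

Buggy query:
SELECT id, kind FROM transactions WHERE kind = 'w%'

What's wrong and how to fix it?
Bug: Wildcards only work with LIKE; '=' treats '%' as a literal character

Fix: Replace '=' with LIKE so 'w%' is treated as a pattern

Corrected query:
SELECT id, kind FROM transactions WHERE kind LIKE 'w%'

Result:
id | kind      
---+-----------
4  | withdrawal
5  | withdrawal
8  | withdrawal
9  | withdrawal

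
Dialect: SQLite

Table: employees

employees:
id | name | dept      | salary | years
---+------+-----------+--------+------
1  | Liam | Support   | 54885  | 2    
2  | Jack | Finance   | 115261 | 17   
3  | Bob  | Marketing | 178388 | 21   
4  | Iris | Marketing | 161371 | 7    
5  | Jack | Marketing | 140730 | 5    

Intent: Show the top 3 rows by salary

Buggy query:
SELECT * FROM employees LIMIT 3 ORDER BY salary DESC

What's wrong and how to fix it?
Bug: LIMIT must come after ORDER BY

Fix: Sort with ORDER BY, then apply LIMIT

Corrected query:
SELECT * FROM employees ORDER BY salary DESC LIMIT 3

Result:
id | name | dept      | salary | years
---+------+-----------+--------+------
3  | Bob  | Marketing | 178388 | 21   
4  | Iris | Marketing | 161371 | 7    
5  | Jack | Marketing | 140730 | 5    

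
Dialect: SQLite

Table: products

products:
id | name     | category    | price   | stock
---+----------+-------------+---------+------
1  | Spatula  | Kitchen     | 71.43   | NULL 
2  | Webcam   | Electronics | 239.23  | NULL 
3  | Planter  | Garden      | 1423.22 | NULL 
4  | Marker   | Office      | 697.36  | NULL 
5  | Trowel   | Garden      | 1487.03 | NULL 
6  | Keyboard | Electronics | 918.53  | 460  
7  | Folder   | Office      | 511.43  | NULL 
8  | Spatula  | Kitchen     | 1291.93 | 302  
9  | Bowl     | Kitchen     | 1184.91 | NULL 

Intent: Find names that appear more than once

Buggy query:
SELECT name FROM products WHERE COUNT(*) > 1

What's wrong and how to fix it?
Bug: COUNT(*) is an aggregate and cannot be used in WHERE

Fix: Group first, then use HAVING for the count condition

Corrected query:
SELECT name FROM products GROUP BY name HAVING COUNT(*) > 1

Result:
name   
-------
Spatula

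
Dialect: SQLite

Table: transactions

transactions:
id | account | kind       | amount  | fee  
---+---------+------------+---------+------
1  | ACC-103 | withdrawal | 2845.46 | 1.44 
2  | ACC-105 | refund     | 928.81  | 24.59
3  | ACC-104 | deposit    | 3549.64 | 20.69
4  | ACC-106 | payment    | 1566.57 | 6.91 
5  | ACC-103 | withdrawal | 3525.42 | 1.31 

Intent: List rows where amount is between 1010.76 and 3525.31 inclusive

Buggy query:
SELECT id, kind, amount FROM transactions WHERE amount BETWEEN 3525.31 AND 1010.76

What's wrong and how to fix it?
Bug: The bounds are reversed; BETWEEN a AND b requires a <= b to match anything

Fix: Swap the bounds so the smaller value comes first

Corrected query:
SELECT id, kind, amount FROM transactions WHERE amount BETWEEN 1010.76 AND 3525.31

Result:
id | kind       | amount 
---+------------+--------
1  | withdrawal | 2845.46
4  | payment    | 1566.57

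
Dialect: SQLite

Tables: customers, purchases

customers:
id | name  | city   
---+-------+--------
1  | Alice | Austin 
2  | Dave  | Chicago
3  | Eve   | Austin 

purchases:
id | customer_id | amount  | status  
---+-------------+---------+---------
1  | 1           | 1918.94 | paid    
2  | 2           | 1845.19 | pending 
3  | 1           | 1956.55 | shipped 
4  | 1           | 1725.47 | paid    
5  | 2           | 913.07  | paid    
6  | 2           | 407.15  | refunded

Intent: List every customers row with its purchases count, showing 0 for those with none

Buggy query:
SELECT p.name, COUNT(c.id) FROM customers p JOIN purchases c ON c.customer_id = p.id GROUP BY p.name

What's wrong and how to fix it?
Bug: An inner join excludes parents with zero children

Fix: Switch to LEFT JOIN to retain unmatched parent rows

Corrected query:
SELECT p.name, COUNT(c.id) FROM customers p LEFT JOIN purchases c ON c.customer_id = p.id GROUP BY p.name

Result:
name  | COUNT(c.id)
------+------------
Alice | 3          
Dave  | 3          
Eve   | 0          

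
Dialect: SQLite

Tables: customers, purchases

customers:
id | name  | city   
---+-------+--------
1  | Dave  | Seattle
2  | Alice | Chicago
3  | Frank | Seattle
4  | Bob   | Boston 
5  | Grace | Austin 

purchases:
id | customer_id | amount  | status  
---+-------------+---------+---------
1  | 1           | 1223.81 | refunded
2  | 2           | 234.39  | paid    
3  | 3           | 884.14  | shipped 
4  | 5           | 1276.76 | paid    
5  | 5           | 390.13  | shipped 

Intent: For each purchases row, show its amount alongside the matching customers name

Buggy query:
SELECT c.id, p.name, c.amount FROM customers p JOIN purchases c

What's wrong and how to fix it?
Bug: Missing join condition: each purchases row is matched to all customers rows instead of just its own

Fix: Add ON c.customer_id = p.id to the JOIN

Corrected query:
SELECT c.id, p.name, c.amount FROM customers p JOIN purchases c ON c.customer_id = p.id

Result:
id | name  | amount 
---+-------+--------
1  | Dave  | 1223.81
2  | Alice | 234.39 
3  | Frank | 884.14 
4  | Grace | 1276.76
5  | Grace | 390.13 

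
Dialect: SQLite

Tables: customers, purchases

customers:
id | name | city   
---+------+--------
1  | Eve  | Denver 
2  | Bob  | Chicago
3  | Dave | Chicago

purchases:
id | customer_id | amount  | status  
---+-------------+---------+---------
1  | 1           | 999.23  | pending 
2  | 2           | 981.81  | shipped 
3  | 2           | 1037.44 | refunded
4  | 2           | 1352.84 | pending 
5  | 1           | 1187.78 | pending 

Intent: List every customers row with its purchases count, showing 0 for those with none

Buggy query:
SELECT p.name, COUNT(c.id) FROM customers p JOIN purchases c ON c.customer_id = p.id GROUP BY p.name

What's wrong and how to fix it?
Bug: INNER JOIN drops customers rows that have no matching purchases rows

Fix: Switch to LEFT JOIN to retain unmatched parent rows

Corrected query:
SELECT p.name, COUNT(c.id) FROM customers p LEFT JOIN purchases c ON c.customer_id = p.id GROUP BY p.name

Result:
name | COUNT(c.id)
-----+------------
Bob  | 3          
Dave | 0          
Eve  | 2          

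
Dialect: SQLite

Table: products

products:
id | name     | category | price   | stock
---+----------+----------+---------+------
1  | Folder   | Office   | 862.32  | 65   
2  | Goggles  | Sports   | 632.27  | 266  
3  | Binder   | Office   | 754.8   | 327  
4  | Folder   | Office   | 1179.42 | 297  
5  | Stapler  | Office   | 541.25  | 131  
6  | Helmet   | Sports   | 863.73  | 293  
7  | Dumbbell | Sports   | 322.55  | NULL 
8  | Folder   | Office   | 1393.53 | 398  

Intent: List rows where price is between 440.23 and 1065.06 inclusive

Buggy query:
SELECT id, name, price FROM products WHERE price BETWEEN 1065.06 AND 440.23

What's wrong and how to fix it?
Bug: The bounds are reversed; BETWEEN a AND b requires a <= b to match anything

Fix: Write BETWEEN 440.23 AND 1065.06

Corrected query:
SELECT id, name, price FROM products WHERE price BETWEEN 440.23 AND 1065.06

Result:
id | name    | price 
---+---------+-------
1  | Folder  | 862.32
2  | Goggles | 632.27
3  | Binder  | 754.8 
5  | Stapler | 541.25
6  | Helmet  | 863.73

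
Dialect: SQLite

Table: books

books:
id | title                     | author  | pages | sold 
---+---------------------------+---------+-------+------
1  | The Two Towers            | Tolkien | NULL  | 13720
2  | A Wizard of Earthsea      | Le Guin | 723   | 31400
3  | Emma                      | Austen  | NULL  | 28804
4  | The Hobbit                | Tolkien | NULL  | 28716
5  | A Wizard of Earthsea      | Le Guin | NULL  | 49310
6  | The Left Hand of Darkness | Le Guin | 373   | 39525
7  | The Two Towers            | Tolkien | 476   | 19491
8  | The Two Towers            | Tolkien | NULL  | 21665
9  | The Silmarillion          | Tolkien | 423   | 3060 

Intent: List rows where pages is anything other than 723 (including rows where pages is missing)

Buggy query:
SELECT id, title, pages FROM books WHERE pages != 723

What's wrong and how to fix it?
Bug: Inequality against NULL is unknown, not true; rows with NULL are dropped

Fix: Add an explicit OR pages IS NULL to include the missing-value rows

Corrected query:
SELECT id, title, pages FROM books WHERE pages != 723 OR pages IS NULL

Result:
id | title                     | pages
---+---------------------------+------
1  | The Two Towers            | NULL 
3  | Emma                      | NULL 
4  | The Hobbit                | NULL 
5  | A Wizard of Earthsea      | NULL 
6  | The Left Hand of Darkness | 373  
7  | The Two Towers            | 476  
8  | The Two Towers            | NULL 
9  | The Silmarillion          | 423  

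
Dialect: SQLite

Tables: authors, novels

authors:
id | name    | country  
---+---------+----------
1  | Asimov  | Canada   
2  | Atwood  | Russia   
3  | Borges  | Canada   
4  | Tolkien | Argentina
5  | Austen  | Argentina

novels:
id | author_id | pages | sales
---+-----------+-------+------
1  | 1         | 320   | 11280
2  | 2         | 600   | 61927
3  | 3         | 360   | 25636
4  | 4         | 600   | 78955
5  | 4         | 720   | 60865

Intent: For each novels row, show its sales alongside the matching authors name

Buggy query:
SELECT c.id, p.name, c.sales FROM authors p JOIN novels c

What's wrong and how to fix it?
Bug: Missing join condition: each novels row is matched to all authors rows instead of just its own

Fix: Add ON c.author_id = p.id to the JOIN

Corrected query:
SELECT c.id, p.name, c.sales FROM authors p JOIN novels c ON c.author_id = p.id

Result:
id | name    | sales
---+---------+------
1  | Asimov  | 11280
2  | Atwood  | 61927
3  | Borges  | 25636
4  | Tolkien | 78955
5  | Tolkien | 60865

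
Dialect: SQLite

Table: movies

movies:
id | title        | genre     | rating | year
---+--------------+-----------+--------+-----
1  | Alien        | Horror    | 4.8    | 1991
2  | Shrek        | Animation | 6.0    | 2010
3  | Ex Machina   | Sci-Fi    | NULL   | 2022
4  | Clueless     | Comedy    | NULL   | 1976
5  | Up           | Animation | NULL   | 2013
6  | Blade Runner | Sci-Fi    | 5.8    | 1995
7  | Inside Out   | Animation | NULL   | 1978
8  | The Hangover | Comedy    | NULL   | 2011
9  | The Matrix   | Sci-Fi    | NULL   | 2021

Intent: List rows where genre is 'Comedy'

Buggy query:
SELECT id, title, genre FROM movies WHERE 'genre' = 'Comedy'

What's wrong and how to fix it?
Bug: Single quotes denote string literals in SQL; the column name is being compared as a constant string

Fix: Remove the quotes around the column name (or use double quotes for an identifier)

Corrected query:
SELECT id, title, genre FROM movies WHERE genre = 'Comedy'

Result:
id | title        | genre 
---+--------------+-------
4  | Clueless     | Comedy
8  | The Hangover | Comedy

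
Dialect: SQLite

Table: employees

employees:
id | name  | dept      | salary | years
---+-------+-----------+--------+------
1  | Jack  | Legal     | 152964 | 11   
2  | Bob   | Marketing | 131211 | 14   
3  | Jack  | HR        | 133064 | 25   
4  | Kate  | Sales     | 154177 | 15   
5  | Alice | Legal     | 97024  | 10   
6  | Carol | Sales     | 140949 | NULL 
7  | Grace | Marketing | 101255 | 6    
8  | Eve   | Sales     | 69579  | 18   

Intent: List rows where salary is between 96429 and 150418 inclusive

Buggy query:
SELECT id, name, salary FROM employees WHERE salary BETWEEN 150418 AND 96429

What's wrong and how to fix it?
Bug: The bounds are reversed; BETWEEN a AND b requires a <= b to match anything

Fix: Write BETWEEN 96429 AND 150418

Corrected query:
SELECT id, name, salary FROM employees WHERE salary BETWEEN 96429 AND 150418

Result:
id | name  | salary
---+-------+-------
2  | Bob   | 131211
3  | Jack  | 133064
5  | Alice | 97024 
6  | Carol | 140949
7  | Grace | 101255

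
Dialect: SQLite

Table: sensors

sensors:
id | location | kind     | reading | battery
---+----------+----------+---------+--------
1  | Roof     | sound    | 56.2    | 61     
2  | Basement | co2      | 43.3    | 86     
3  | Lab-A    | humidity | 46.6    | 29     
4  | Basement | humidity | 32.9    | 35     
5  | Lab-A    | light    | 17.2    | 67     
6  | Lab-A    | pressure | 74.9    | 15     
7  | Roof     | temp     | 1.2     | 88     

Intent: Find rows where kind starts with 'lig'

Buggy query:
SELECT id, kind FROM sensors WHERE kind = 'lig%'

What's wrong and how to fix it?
Bug: Wildcards only work with LIKE; '=' treats '%' as a literal character

Fix: Replace '=' with LIKE so 'lig%' is treated as a pattern

Corrected query:
SELECT id, kind FROM sensors WHERE kind LIKE 'lig%'

Result:
id | kind 
---+------
5  | light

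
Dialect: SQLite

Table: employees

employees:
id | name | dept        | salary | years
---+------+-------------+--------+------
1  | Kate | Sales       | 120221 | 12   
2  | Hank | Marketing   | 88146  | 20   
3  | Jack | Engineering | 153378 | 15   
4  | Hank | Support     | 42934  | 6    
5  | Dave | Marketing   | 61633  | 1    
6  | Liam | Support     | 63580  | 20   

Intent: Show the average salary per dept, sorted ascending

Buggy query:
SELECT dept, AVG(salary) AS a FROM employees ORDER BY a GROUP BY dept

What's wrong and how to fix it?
Bug: ORDER BY appears before GROUP BY; SQL clause order requires GROUP BY first

Fix: Reorder: SELECT … FROM … GROUP BY … ORDER BY …

Corrected query:
SELECT dept, AVG(salary) AS a FROM employees GROUP BY dept ORDER BY a

Result:
dept        | a      
------------+--------
Support     | 53257  
Marketing   | 74889.5
Sales       | 120221 
Engineering | 153378 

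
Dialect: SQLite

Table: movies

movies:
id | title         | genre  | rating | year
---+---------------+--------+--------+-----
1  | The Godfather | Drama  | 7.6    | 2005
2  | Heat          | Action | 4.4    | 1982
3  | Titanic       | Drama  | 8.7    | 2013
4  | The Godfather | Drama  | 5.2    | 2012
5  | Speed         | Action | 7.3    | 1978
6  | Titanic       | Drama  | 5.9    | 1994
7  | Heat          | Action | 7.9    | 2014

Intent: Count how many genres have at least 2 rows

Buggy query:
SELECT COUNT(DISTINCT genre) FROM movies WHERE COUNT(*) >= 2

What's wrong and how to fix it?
Bug: COUNT(*) cannot appear in WHERE; the per-group count doesn't exist yet

Fix: Group first with HAVING COUNT(*) >= 2, then COUNT the resulting groups

Corrected query:
SELECT COUNT(*) FROM (SELECT genre FROM movies GROUP BY genre HAVING COUNT(*) >= 2)

Result:
COUNT(*)
--------
2       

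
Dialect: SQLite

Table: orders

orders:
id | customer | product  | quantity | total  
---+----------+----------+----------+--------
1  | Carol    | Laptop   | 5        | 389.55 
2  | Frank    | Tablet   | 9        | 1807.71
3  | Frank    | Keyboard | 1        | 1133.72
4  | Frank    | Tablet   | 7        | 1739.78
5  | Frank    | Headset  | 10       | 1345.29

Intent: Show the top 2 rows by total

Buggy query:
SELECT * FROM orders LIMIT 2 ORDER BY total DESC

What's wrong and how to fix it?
Bug: ORDER BY cannot follow LIMIT; LIMIT is the final clause

Fix: Sort with ORDER BY, then apply LIMIT

Corrected query:
SELECT * FROM orders ORDER BY total DESC LIMIT 2

Result:
id | customer | product | quantity | total  
---+----------+---------+----------+--------
2  | Frank    | Tablet  | 9        | 1807.71
4  | Frank    | Tablet  | 7        | 1739.78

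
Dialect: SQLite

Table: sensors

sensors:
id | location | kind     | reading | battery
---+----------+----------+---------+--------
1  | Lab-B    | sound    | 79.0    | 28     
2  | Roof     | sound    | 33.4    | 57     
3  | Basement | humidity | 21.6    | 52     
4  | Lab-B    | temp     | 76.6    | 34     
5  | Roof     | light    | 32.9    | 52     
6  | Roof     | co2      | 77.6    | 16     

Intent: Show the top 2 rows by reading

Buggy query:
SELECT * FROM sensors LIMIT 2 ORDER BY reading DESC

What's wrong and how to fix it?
Bug: ORDER BY cannot follow LIMIT; LIMIT is the final clause

Fix: Swap the clauses: ORDER BY first, then LIMIT

Corrected query:
SELECT * FROM sensors ORDER BY reading DESC LIMIT 2

Result:
id | location | kind  | reading | battery
---+----------+-------+---------+--------
1  | Lab-B    | sound | 79      | 28     
6  | Roof     | co2   | 77.6    | 16     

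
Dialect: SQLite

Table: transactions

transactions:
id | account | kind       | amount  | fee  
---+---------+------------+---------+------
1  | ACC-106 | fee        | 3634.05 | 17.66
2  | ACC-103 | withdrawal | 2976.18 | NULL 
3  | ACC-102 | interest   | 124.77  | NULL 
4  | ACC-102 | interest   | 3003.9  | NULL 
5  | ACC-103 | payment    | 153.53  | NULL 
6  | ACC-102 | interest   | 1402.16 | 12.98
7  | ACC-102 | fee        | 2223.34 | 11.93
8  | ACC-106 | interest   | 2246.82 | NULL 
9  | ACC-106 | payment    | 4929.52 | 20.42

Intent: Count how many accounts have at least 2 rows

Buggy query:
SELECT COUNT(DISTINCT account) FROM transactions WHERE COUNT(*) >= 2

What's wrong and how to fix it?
Bug: WHERE filters individual rows, not groups, so a group-level COUNT is invalid there

Fix: Group first with HAVING COUNT(*) >= 2, then COUNT the resulting groups

Corrected query:
SELECT COUNT(*) FROM (SELECT account FROM transactions GROUP BY account HAVING COUNT(*) >= 2)

Result:
COUNT(*)
--------
3       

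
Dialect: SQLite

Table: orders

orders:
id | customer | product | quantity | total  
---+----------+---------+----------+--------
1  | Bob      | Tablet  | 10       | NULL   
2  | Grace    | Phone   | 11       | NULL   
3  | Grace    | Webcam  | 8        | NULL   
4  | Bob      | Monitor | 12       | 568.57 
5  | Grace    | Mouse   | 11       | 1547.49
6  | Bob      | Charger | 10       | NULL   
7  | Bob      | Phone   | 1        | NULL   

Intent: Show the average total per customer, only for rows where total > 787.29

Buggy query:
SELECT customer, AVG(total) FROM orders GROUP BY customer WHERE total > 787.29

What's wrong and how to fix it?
Bug: Row-level WHERE must come before GROUP BY in the clause order

Fix: Move the WHERE clause before GROUP BY

Corrected query:
SELECT customer, AVG(total) FROM orders WHERE total > 787.29 GROUP BY customer

Result:
customer | AVG(total)
---------+-----------
Grace    | 1547.49   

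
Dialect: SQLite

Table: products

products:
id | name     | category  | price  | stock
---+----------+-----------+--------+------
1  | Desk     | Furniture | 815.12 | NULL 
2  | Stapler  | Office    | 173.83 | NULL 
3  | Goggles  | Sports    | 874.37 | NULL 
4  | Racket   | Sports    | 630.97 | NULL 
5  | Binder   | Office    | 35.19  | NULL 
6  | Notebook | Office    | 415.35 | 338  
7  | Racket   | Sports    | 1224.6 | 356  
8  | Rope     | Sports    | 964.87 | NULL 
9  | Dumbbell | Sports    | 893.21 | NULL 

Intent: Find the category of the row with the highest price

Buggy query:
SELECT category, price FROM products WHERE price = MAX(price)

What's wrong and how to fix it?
Bug: MAX(price) is an aggregate and cannot be used directly in WHERE

Fix: Wrap MAX in a scalar subquery so WHERE compares against a single value

Corrected query:
SELECT category, price FROM products WHERE price = (SELECT MAX(price) FROM products)

Result:
category | price 
---------+-------
Sports   | 1224.6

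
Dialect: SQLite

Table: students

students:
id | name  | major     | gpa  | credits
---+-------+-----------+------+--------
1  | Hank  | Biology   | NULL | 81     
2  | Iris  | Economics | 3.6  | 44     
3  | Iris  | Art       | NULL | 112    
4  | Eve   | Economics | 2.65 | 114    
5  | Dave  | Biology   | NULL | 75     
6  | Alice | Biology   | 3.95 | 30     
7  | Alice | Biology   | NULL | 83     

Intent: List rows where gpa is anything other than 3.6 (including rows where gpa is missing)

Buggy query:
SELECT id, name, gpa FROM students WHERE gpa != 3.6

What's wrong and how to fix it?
Bug: 'gpa != 3.6' is unknown when gpa is NULL, so NULL rows are silently excluded

Fix: Handle NULL separately with IS NULL alongside the inequality

Corrected query:
SELECT id, name, gpa FROM students WHERE gpa != 3.6 OR gpa IS NULL

Result:
id | name  | gpa 
---+-------+-----
1  | Hank  | NULL
3  | Iris  | NULL
4  | Eve   | 2.65
5  | Dave  | NULL
6  | Alice | 3.95
7  | Alice | NULL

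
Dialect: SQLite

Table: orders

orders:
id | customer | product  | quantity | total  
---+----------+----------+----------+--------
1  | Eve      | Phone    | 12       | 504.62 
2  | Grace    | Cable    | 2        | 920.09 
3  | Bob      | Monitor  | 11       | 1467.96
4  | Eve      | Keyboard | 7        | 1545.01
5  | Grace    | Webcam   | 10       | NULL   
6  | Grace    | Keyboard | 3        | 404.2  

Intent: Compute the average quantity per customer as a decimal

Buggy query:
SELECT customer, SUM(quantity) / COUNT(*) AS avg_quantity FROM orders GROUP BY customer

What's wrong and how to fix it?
Bug: SUM(quantity) and COUNT(*) are both integers; the division truncates the fractional part

Fix: Cast one side to REAL so the division keeps the fractional part

Corrected query:
SELECT customer, SUM(quantity) * 1.0 / COUNT(*) AS avg_quantity FROM orders GROUP BY customer

Result:
customer | avg_quantity
---------+-------------
Bob      | 11          
Eve      | 9.5         
Grace    | 5           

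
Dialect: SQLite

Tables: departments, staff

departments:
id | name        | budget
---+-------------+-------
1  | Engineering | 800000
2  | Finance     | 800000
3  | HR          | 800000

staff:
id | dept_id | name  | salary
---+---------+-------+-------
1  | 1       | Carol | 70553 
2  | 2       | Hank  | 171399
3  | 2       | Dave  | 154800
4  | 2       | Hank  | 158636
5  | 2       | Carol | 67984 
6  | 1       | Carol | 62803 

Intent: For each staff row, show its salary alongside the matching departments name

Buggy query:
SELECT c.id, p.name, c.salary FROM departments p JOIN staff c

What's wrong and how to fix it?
Bug: Missing join condition: each staff row is matched to all departments rows instead of just its own

Fix: Specify the join condition linking the foreign key to the parent id

Corrected query:
SELECT c.id, p.name, c.salary FROM departments p JOIN staff c ON c.dept_id = p.id

Result:
id | name        | salary
---+-------------+-------
1  | Engineering | 70553 
2  | Finance     | 171399
3  | Finance     | 154800
4  | Finance     | 158636
5  | Finance     | 67984 
6  | Engineering | 62803 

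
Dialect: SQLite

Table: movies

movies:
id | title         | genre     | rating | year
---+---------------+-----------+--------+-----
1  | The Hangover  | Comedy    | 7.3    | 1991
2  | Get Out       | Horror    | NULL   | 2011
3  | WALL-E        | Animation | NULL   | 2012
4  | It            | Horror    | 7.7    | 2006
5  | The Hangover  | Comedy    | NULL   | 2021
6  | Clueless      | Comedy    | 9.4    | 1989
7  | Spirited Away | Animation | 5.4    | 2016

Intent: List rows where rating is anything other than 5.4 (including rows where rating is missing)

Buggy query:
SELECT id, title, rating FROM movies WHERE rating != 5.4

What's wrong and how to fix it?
Bug: 'rating != 5.4' is unknown when rating is NULL, so NULL rows are silently excluded

Fix: Handle NULL separately with IS NULL alongside the inequality

Corrected query:
SELECT id, title, rating FROM movies WHERE rating != 5.4 OR rating IS NULL

Result:
id | title        | rating
---+--------------+-------
1  | The Hangover | 7.3   
2  | Get Out      | NULL  
3  | WALL-E       | NULL  
4  | It           | 7.7   
5  | The Hangover | NULL  
6  | Clueless     | 9.4   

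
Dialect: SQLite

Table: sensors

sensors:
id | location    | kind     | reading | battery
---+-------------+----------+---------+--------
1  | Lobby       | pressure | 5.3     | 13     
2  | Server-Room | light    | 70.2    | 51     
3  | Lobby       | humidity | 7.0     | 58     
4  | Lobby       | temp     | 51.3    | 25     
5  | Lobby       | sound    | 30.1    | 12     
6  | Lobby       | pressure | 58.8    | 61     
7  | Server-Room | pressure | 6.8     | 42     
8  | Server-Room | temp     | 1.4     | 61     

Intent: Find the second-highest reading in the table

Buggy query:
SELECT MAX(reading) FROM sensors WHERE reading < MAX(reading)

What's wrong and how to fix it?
Bug: The inner MAX is an aggregate inside WHERE, which is not allowed

Fix: Put the inner MAX in a scalar subquery

Corrected query:
SELECT MAX(reading) FROM sensors WHERE reading < (SELECT MAX(reading) FROM sensors)

Result:
MAX(reading)
------------
58.8        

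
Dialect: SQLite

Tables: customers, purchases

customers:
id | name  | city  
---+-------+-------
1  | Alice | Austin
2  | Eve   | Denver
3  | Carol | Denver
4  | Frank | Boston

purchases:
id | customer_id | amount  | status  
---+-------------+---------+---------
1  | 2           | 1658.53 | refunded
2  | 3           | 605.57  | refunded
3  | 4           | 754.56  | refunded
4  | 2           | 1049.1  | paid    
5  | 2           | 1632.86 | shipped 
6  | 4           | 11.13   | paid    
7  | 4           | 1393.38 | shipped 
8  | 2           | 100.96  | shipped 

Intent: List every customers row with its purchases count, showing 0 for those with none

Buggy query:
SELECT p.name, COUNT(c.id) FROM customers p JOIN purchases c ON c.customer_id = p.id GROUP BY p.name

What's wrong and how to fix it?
Bug: An inner join excludes parents with zero children

Fix: Use LEFT JOIN so parents without children still appear (COUNT(c.id) gives 0)

Corrected query:
SELECT p.name, COUNT(c.id) FROM customers p LEFT JOIN purchases c ON c.customer_id = p.id GROUP BY p.name

Result:
name  | COUNT(c.id)
------+------------
Alice | 0          
Carol | 1          
Eve   | 4          
Frank | 3          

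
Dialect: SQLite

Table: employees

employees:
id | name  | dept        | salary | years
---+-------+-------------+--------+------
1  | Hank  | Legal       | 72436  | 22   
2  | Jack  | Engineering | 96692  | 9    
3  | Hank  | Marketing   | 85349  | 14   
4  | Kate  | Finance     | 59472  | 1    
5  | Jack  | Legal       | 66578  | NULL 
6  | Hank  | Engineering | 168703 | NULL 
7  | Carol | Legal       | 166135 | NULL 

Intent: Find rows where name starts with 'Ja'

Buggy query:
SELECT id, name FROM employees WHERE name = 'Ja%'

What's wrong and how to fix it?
Bug: '=' compares the literal string including the % character; pattern matching needs LIKE

Fix: Use LIKE for wildcard pattern matching

Corrected query:
SELECT id, name FROM employees WHERE name LIKE 'Ja%'

Result:
id | name
---+-----
2  | Jack
5  | Jack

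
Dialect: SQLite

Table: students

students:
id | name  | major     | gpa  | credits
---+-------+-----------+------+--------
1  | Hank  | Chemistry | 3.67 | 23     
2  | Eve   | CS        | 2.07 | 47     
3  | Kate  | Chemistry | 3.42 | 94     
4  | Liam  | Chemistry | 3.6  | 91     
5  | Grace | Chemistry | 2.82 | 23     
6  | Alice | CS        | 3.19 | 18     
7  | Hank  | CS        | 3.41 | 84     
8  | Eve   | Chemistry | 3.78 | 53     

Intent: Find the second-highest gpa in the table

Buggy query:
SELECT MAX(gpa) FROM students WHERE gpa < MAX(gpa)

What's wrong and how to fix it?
Bug: MAX(gpa) on the right of the comparison is an aggregate-in-WHERE error

Fix: Compute the overall MAX in a subquery, then take MAX of rows below it

Corrected query:
SELECT MAX(gpa) FROM students WHERE gpa < (SELECT MAX(gpa) FROM students)

Result:
MAX(gpa)
--------
3.67    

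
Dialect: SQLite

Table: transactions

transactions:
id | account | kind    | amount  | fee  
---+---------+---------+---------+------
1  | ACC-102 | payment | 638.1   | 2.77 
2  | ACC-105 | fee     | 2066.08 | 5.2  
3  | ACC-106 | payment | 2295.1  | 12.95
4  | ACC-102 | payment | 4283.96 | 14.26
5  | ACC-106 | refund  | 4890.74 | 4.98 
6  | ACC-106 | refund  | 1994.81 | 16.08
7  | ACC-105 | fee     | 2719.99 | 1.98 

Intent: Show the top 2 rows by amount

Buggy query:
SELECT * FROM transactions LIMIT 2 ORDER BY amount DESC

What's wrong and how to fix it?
Bug: LIMIT must come after ORDER BY

Fix: Swap the clauses: ORDER BY first, then LIMIT

Corrected query:
SELECT * FROM transactions ORDER BY amount DESC LIMIT 2

Result:
id | account | kind    | amount  | fee  
---+---------+---------+---------+------
5  | ACC-106 | refund  | 4890.74 | 4.98 
4  | ACC-102 | payment | 4283.96 | 14.26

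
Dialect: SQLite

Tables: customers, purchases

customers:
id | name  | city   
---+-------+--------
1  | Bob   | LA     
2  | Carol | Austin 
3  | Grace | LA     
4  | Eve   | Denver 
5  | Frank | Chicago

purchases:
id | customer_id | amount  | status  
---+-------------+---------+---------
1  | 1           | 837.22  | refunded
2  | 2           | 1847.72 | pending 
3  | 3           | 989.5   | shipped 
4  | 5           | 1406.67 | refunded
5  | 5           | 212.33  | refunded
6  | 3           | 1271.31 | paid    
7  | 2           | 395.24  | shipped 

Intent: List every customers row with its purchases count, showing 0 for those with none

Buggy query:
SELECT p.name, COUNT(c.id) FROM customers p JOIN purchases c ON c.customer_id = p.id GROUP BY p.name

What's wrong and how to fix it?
Bug: An inner join excludes parents with zero children

Fix: Use LEFT JOIN so parents without children still appear (COUNT(c.id) gives 0)

Corrected query:
SELECT p.name, COUNT(c.id) FROM customers p LEFT JOIN purchases c ON c.customer_id = p.id GROUP BY p.name

Result:
name  | COUNT(c.id)
------+------------
Bob   | 1          
Carol | 2          
Eve   | 0          
Frank | 2          
Grace | 2          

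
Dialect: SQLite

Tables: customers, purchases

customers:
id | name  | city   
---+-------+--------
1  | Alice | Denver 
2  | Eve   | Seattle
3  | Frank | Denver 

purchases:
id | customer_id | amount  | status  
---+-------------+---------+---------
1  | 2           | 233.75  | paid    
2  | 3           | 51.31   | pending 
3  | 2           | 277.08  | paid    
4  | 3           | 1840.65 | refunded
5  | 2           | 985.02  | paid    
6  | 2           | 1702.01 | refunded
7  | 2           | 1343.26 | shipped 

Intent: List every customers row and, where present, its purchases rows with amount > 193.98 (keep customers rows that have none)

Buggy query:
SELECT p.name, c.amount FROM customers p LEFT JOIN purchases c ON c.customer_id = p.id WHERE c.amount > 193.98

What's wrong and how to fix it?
Bug: A WHERE condition on the right-hand table after LEFT JOIN drops unmatched parents

Fix: Move the right-table condition into the ON clause so unmatched parents are kept

Corrected query:
SELECT p.name, c.amount FROM customers p LEFT JOIN purchases c ON c.customer_id = p.id AND c.amount > 193.98

Result:
name  | amount 
------+--------
Alice | NULL   
Eve   | 233.75 
Eve   | 277.08 
Eve   | 985.02 
Eve   | 1343.26
Eve   | 1702.01
Frank | 1840.65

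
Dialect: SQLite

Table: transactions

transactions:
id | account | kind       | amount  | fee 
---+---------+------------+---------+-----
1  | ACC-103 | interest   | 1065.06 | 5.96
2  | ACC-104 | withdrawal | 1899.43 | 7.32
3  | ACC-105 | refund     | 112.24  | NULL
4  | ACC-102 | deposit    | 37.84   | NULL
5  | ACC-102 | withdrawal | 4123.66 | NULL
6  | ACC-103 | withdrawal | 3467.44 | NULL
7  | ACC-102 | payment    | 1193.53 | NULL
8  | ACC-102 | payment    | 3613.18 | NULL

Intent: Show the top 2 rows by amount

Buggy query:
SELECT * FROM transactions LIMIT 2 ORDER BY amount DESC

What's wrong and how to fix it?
Bug: LIMIT must come after ORDER BY

Fix: Swap the clauses: ORDER BY first, then LIMIT

Corrected query:
SELECT * FROM transactions ORDER BY amount DESC LIMIT 2

Result:
id | account | kind       | amount  | fee 
---+---------+------------+---------+-----
5  | ACC-102 | withdrawal | 4123.66 | NULL
8  | ACC-102 | payment    | 3613.18 | NULL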